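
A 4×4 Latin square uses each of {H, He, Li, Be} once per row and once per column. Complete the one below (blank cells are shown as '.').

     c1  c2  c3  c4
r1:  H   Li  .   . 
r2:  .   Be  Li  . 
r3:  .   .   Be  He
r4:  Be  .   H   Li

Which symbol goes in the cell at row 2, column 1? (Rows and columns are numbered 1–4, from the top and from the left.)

He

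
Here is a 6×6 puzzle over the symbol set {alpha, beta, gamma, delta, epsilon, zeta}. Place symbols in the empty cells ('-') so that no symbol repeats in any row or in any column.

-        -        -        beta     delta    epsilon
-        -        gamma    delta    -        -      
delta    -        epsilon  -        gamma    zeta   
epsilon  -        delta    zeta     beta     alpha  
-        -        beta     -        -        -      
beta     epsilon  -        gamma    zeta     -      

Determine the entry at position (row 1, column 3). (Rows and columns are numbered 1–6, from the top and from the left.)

zeta

(r2,c6) = beta
(r3,c4) = alpha
(r4,c2) = gamma
(r5,c4) = epsilon
(r5,c5) = alpha
(r6,c3) = alpha
(r6,c6) = delta
(r1,c3) = zeta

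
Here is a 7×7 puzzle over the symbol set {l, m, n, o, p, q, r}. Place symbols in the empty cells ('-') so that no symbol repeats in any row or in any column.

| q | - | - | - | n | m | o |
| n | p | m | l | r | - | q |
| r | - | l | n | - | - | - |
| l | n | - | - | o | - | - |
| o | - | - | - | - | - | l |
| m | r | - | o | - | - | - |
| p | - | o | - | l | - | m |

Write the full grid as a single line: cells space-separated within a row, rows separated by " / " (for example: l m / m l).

q l r p n m o / n p m l r o q / r o l n m q p / l n q m o p r / o m n q p r l / m r p o q l n / p q o r l n m

(r1,c2): row 1 has {m,n,o,q}; column 2 has {n,p,r}, so it must be l.
(r2,c6): row 2 has {l,m,n,p,q,r}; column 6 has {m}, so it must be o.
(r3,c7): row 3 has {l,n,r}; column 7 has {l,m,o,q}, so it must be p.
(r4,c7): row 4 has {l,n,o}; column 7 has {l,m,o,p,q}, so it must be r.
(r6,c7): row 6 has {m,o,r}; column 7 has {l,m,o,p,q,r}, so it must be n.
(r7,c2): row 7 has {l,m,o,p}; column 2 has {l,n,p,r}, so it must be q.
(r7,c4): row 7 has {l,m,o,p,q}; column 4 has {l,n,o}, so it must be r.
(r7,c6): row 7 has {l,m,o,p,q,r}; column 6 has {m,o}, so it must be n.
(r1,c4): row 1 has {l,m,n,o,q}; column 4 has {l,n,o,r}, so it must be p.
(r3,c6): row 3 has {l,n,p,r}; column 6 has {m,n,o}, so it must be q.
(r4,c6): row 4 has {l,n,o,r}; column 6 has {m,n,o,q}, so it must be p.
(r5,c2): row 5 has {l,o}; column 2 has {l,n,p,q,r}, so it must be m.
(r5,c4): row 5 has {l,m,o}; column 4 has {l,n,o,p,r}, so it must be q.
(r5,c5): row 5 has {l,m,o,q}; column 5 has {l,n,o,r}, so it must be p.
(r5,c6): row 5 has {l,m,o,p,q}; column 6 has {m,n,o,p,q}, so it must be r.
(r6,c5): row 6 has {m,n,o,r}; column 5 has {l,n,o,p,r}, so it must be q.
(r6,c6): row 6 has {m,n,o,q,r}; column 6 has {m,n,o,p,q,r}, so it must be l.
(r1,c3): row 1 has {l,m,n,o,p,q}; column 3 has {l,m,o}, so it must be r.
(r3,c2): row 3 has {l,n,p,q,r}; column 2 has {l,m,n,p,q,r}, so it must be o.
(r3,c5): row 3 has {l,n,o,p,q,r}; column 5 has {l,n,o,p,q,r}, so it must be m.
(r4,c3): row 4 has {l,n,o,p,r}; column 3 has {l,m,o,r}, so it must be q.
(r4,c4): row 4 has {l,n,o,p,q,r}; column 4 has {l,n,o,p,q,r}, so it must be m.
(r5,c3): row 5 has {l,m,o,p,q,r}; column 3 has {l,m,o,q,r}, so it must be n.
(r6,c3): row 6 has {l,m,n,o,q,r}; column 3 has {l,m,n,o,q,r}, so it must be p.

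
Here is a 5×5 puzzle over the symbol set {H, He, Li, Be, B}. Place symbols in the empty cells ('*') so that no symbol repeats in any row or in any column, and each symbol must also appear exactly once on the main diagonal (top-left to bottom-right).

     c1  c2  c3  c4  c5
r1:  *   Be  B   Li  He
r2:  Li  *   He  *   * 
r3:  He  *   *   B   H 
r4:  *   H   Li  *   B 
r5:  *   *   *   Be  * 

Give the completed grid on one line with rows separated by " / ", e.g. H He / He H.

At row 1, column 1: row 1 has {He,Li,Be,B}; column 1 has {He,Li}; the diagonal is empty so far; that leaves H.
At row 2, column 2: row 2 has {He,Li}; column 2 has {H,Be}; the diagonal has {H}; that leaves B.
At row 2, column 4: row 2 has {He,Li,B}; column 4 has {Li,Be,B}; that leaves H.
At row 2, column 5: row 2 has {H,He,Li,B}; column 5 has {H,He,B}; that leaves Be.
At row 3, column 2: row 3 has {H,He,B}; column 2 has {H,Be,B}; that leaves Li.
At row 3, column 3: row 3 has {H,He,Li,B}; column 3 has {He,Li,B}; the diagonal has {H,B}; that leaves Be.
At row 4, column 1: row 4 has {H,Li,B}; column 1 has {H,He,Li}; that leaves Be.
At row 4, column 4: row 4 has {H,Li,Be,B}; column 4 has {H,Li,Be,B}; the diagonal has {H,Be,B}; that leaves He.
At row 5, column 1: row 5 has {Be}; column 1 has {H,He,Li,Be}; that leaves B.
At row 5, column 2: row 5 has {Be,B}; column 2 has {H,Li,Be,B}; that leaves He.
At row 5, column 3: row 5 has {He,Be,B}; column 3 has {He,Li,Be,B}; that leaves H.
At row 5, column 5: row 5 has {H,He,Be,B}; column 5 has {H,He,Be,B}; the diagonal has {H,He,Be,B}; that leaves Li.

H Be B Li He / Li B He H Be / He Li Be B H / Be H Li He B / B He H Be Li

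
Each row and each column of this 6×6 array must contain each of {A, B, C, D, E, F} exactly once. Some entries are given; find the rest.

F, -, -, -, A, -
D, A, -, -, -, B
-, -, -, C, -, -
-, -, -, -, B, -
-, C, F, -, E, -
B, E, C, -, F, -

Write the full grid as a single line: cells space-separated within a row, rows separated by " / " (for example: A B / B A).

(r2,c3) = E
(r2,c4) = F
(r2,c5) = C
(r3,c5) = D
(r5,c1) = A
(r5,c6) = D
(r6,c6) = A
(r3,c1) = E
(r3,c6) = F
(r4,c1) = C
(r4,c6) = E
(r5,c4) = B
(r6,c4) = D
(r1,c4) = E
(r1,c6) = C
(r3,c2) = B
(r3,c3) = A
(r4,c3) = D
(r4,c4) = A
(r1,c2) = D
(r1,c3) = B
(r4,c2) = F

F D B E A C / D A E F C B / E B A C D F / C F D A B E / A C F B E D / B E C D F A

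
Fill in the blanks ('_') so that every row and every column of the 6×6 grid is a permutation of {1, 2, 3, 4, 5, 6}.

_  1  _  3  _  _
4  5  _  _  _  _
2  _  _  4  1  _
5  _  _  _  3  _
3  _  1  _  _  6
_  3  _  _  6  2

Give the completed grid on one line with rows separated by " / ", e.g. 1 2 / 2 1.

6 1 2 3 4 5 / 4 5 3 6 2 1 / 2 6 5 4 1 3 / 5 2 6 1 3 4 / 3 4 1 2 5 6 / 1 3 4 5 6 2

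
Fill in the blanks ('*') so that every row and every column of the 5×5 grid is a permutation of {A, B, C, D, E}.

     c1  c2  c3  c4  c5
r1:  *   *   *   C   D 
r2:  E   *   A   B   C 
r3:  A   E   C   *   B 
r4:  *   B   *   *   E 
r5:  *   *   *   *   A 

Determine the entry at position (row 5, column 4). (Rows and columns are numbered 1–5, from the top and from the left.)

E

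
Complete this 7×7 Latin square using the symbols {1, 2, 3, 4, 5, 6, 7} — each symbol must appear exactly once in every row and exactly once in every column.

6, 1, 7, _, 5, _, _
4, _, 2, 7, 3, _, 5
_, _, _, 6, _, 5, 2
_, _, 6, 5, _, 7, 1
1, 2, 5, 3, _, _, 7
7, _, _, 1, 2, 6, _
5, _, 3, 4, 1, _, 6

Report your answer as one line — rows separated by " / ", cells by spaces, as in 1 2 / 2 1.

6 1 7 2 5 3 4 / 4 6 2 7 3 1 5 / 3 4 1 6 7 5 2 / 2 3 6 5 4 7 1 / 1 2 5 3 6 4 7 / 7 5 4 1 2 6 3 / 5 7 3 4 1 2 6

At row 1, column 4: row 1 has {1,5,6,7}; column 4 has {1,3,4,5,6,7}; that leaves 2.
At row 2, column 2: row 2 has {2,3,4,5,7}; column 2 has {1,2}; that leaves 6.
At row 2, column 6: row 2 has {2,3,4,5,6,7}; column 6 has {5,6,7}; that leaves 1.
At row 3, column 1: row 3 has {2,5,6}; column 1 has {1,4,5,6,7}; that leaves 3.
At row 4, column 1: row 4 has {1,5,6,7}; column 1 has {1,3,4,5,6,7}; that leaves 2.
At row 4, column 5: row 4 has {1,2,5,6,7}; column 5 has {1,2,3,5}; that leaves 4.
At row 5, column 5: row 5 has {1,2,3,5,7}; column 5 has {1,2,3,4,5}; that leaves 6.
At row 5, column 6: row 5 has {1,2,3,5,6,7}; column 6 has {1,5,6,7}; that leaves 4.
At row 6, column 3: row 6 has {1,2,6,7}; column 3 has {2,3,5,6,7}; that leaves 4.
At row 6, column 7: row 6 has {1,2,4,6,7}; column 7 has {1,2,5,6,7}; that leaves 3.
At row 7, column 2: row 7 has {1,3,4,5,6}; column 2 has {1,2,6}; that leaves 7.
At row 7, column 6: row 7 has {1,3,4,5,6,7}; column 6 has {1,4,5,6,7}; that leaves 2.
At row 1, column 6: row 1 has {1,2,5,6,7}; column 6 has {1,2,4,5,6,7}; that leaves 3.
At row 1, column 7: row 1 has {1,2,3,5,6,7}; column 7 has {1,2,3,5,6,7}; that leaves 4.
At row 3, column 2: row 3 has {2,3,5,6}; column 2 has {1,2,6,7}; that leaves 4.
At row 3, column 3: row 3 has {2,3,4,5,6}; column 3 has {2,3,4,5,6,7}; that leaves 1.
At row 3, column 5: row 3 has {1,2,3,4,5,6}; column 5 has {1,2,3,4,5,6}; that leaves 7.
At row 4, column 2: row 4 has {1,2,4,5,6,7}; column 2 has {1,2,4,6,7}; that leaves 3.
At row 6, column 2: row 6 has {1,2,3,4,6,7}; column 2 has {1,2,3,4,6,7}; that leaves 5.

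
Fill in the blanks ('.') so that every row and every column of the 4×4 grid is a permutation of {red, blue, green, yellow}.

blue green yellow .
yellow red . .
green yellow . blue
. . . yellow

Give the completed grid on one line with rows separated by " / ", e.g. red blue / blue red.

blue green yellow red / yellow red blue green / green yellow red blue / red blue green yellow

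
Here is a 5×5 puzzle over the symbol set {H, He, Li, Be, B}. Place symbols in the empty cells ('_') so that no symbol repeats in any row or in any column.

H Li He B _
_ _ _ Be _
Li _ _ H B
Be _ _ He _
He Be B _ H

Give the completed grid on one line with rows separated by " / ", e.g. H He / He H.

H Li He B Be / B H Li Be He / Li He Be H B / Be B H He Li / He Be B Li H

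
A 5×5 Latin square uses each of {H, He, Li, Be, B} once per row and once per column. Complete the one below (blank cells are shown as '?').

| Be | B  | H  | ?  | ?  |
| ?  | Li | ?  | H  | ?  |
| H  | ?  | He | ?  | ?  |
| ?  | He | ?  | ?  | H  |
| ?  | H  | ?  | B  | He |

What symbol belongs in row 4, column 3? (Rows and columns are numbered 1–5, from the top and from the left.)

At row 1, column 5: row 1 has {H,Be,B}; column 5 has {H,He}; that leaves Li.
At row 3, column 2: row 3 has {H,He}; column 2 has {H,He,Li,B}; that leaves Be.
At row 3, column 4: row 3 has {H,He,Be}; column 4 has {H,B}; that leaves Li.
At row 3, column 5: row 3 has {H,He,Li,Be}; column 5 has {H,He,Li}; that leaves B.
At row 4, column 4: row 4 has {H,He}; column 4 has {H,Li,B}; that leaves Be.
At row 5, column 1: row 5 has {H,He,B}; column 1 has {H,Be}; that leaves Li.
At row 5, column 3: row 5 has {H,He,Li,B}; column 3 has {H,He}; that leaves Be.
At row 1, column 4: row 1 has {H,Li,Be,B}; column 4 has {H,Li,Be,B}; that leaves He.
At row 2, column 3: row 2 has {H,Li}; column 3 has {H,He,Be}; that leaves B.
At row 2, column 5: row 2 has {H,Li,B}; column 5 has {H,He,Li,B}; that leaves Be.
At row 4, column 1: row 4 has {H,He,Be}; column 1 has {H,Li,Be}; that leaves B.
At row 4, column 3: row 4 has {H,He,Be,B}; column 3 has {H,He,Be,B}; that leaves Li.

Li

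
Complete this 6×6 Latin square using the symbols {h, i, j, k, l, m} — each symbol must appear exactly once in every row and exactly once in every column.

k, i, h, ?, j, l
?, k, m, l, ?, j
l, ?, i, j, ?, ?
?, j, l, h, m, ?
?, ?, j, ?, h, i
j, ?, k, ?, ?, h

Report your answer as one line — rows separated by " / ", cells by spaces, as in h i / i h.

k i h m j l / h k m l i j / l h i j k m / i j l h m k / m l j k h i / j m k i l h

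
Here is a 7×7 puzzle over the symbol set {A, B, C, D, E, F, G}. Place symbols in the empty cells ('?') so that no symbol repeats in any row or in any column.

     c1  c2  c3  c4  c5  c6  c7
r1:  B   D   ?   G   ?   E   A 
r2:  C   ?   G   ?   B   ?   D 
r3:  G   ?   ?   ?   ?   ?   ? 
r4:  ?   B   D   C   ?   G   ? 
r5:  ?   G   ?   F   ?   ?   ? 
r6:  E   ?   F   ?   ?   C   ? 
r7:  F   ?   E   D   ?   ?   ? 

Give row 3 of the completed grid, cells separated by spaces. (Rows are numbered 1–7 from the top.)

G F B E A D C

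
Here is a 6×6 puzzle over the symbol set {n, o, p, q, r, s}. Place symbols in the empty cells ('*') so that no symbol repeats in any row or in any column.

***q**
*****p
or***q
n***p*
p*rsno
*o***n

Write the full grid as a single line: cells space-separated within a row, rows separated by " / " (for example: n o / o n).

r p n q o s / s n o r q p / o r p n s q / n s q o p r / p q r s n o / q o s p r n

(r3,c5) = s
(r5,c2) = q
(r4,c2) = s
(r4,c6) = r
(r1,c6) = s
(r2,c2) = n
(r4,c4) = o
(r1,c1) = r
(r1,c2) = p
(r1,c5) = o
(r2,c4) = r
(r2,c5) = q
(r4,c3) = q
(r6,c4) = p
(r6,c5) = r
(r1,c3) = n
(r2,c1) = s
(r2,c3) = o
(r3,c3) = p
(r3,c4) = n
(r6,c1) = q
(r6,c3) = s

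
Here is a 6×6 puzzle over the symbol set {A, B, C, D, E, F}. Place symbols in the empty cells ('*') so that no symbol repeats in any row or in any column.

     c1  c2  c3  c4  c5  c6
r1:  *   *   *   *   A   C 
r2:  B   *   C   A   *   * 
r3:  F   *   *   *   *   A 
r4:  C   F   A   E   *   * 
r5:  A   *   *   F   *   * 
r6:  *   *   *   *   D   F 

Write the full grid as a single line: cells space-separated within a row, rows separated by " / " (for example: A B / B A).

D E F B A C / B D C A F E / F B E D C A / C F A E B D / A C D F E B / E A B C D F

(r4,c5) = B
(r4,c6) = D
(r6,c1) = E
(r6,c3) = B
(r6,c4) = C
(r1,c1) = D
(r1,c4) = B
(r2,c6) = E
(r3,c4) = D
(r5,c6) = B
(r6,c2) = A
(r1,c2) = E
(r1,c3) = F
(r2,c2) = D
(r2,c5) = F
(r3,c3) = E
(r3,c5) = C
(r5,c2) = C
(r5,c3) = D
(r5,c5) = E
(r3,c2) = B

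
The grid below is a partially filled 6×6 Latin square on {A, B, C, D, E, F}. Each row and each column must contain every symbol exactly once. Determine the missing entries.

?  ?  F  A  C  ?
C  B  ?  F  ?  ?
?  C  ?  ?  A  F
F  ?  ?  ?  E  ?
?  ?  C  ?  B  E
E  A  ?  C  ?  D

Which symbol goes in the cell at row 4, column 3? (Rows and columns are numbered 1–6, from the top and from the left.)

A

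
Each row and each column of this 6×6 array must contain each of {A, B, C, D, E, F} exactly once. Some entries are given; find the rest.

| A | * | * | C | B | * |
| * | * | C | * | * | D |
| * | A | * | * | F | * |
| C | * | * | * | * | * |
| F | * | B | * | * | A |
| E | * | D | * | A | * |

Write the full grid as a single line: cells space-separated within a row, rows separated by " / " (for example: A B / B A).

A D F C B E / B F C A E D / D A E B F C / C B A E D F / F E B D C A / E C D F A B

(r2,c1) = B
(r2,c5) = E
(r3,c1) = D
(r3,c3) = E
(r3,c4) = B
(r3,c6) = C
(r4,c5) = D
(r5,c5) = C
(r6,c4) = F
(r6,c6) = B
(r1,c3) = F
(r1,c6) = E
(r2,c2) = F
(r2,c4) = A
(r4,c3) = A
(r4,c4) = E
(r4,c6) = F
(r5,c4) = D
(r6,c2) = C
(r1,c2) = D
(r4,c2) = B
(r5,c2) = E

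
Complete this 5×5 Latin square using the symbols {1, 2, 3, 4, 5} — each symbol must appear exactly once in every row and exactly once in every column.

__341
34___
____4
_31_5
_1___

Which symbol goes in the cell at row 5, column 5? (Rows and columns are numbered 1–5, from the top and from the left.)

(r2,c5) = 2
(r4,c4) = 2
(r5,c5) = 3

3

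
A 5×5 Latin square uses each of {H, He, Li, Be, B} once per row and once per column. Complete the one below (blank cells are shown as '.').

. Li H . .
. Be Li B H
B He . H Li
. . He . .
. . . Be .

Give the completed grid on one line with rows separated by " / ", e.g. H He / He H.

Be Li H He B / He Be Li B H / B He Be H Li / H B He Li Be / Li H B Be He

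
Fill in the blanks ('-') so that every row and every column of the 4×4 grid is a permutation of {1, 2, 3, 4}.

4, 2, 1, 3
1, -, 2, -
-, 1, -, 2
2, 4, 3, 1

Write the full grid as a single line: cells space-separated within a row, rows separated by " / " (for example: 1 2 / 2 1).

At row 2, column 2: row 2 has {1,2}; column 2 has {1,2,4}; that leaves 3.
At row 2, column 4: row 2 has {1,2,3}; column 4 has {1,2,3}; that leaves 4.
At row 3, column 1: row 3 has {1,2}; column 1 has {1,2,4}; that leaves 3.
At row 3, column 3: row 3 has {1,2,3}; column 3 has {1,2,3}; that leaves 4.

4 2 1 3 / 1 3 2 4 / 3 1 4 2 / 2 4 3 1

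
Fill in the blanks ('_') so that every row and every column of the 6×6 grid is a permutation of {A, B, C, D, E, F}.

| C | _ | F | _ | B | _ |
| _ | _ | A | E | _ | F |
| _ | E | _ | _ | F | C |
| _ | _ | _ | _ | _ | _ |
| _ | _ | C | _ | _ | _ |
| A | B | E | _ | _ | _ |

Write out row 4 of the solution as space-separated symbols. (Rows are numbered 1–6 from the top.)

E F D C A B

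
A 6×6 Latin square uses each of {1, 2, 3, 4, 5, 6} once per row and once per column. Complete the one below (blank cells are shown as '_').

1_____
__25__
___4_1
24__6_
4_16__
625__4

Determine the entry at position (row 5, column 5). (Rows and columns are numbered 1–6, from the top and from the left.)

3

row 2 has {2,5}; column 1 has {1,2,4,6} — only 3 is left for (r2,c1).
row 2 has {2,3,5}; column 6 has {1,4} — only 6 is left for (r2,c6).
row 3 has {1,4}; column 1 has {1,2,3,4,6} — only 5 is left for (r3,c1).
row 4 has {2,4,6}; column 3 has {1,2,5} — only 3 is left for (r4,c3).
row 4 has {2,3,4,6}; column 4 has {4,5,6} — only 1 is left for (r4,c4).
row 4 has {1,2,3,4,6}; column 6 has {1,4,6} — only 5 is left for (r4,c6).
row 6 has {2,4,5,6}; column 4 has {1,4,5,6} — only 3 is left for (r6,c4).
row 6 has {2,3,4,5,6}; column 5 has {6} — only 1 is left for (r6,c5).
row 1 has {1}; column 4 has {1,3,4,5,6} — only 2 is left for (r1,c4).
row 1 has {1,2}; column 6 has {1,4,5,6} — only 3 is left for (r1,c6).
row 2 has {2,3,5,6}; column 2 has {2,4} — only 1 is left for (r2,c2).
row 2 has {1,2,3,5,6}; column 5 has {1,6} — only 4 is left for (r2,c5).
row 3 has {1,4,5}; column 3 has {1,2,3,5} — only 6 is left for (r3,c3).
row 5 has {1,4,6}; column 6 has {1,3,4,5,6} — only 2 is left for (r5,c6).
row 1 has {1,2,3}; column 3 has {1,2,3,5,6} — only 4 is left for (r1,c3).
row 1 has {1,2,3,4}; column 5 has {1,4,6} — only 5 is left for (r1,c5).
row 3 has {1,4,5,6}; column 2 has {1,2,4} — only 3 is left for (r3,c2).
row 3 has {1,3,4,5,6}; column 5 has {1,4,5,6} — only 2 is left for (r3,c5).
row 5 has {1,2,4,6}; column 2 has {1,2,3,4} — only 5 is left for (r5,c2).
row 5 has {1,2,4,5,6}; column 5 has {1,2,4,5,6} — only 3 is left for (r5,c5).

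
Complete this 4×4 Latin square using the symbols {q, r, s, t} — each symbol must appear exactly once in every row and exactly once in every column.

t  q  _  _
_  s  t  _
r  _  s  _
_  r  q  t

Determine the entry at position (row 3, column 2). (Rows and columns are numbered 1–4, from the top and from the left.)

Cell (r1,c3): row 1 has {q,t}; column 3 has {q,s,t} → r.
Cell (r1,c4): row 1 has {q,r,t}; column 4 has {t} → s.
Cell (r2,c1): row 2 has {s,t}; column 1 has {r,t} → q.
Cell (r2,c4): row 2 has {q,s,t}; column 4 has {s,t} → r.
Cell (r3,c2): row 3 has {r,s}; column 2 has {q,r,s} → t.

t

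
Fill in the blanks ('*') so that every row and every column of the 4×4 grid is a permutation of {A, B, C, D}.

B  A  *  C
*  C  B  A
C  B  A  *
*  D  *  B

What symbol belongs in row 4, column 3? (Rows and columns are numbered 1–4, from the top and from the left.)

Cell (r1,c3): row 1 has {A,B,C}; column 3 has {A,B} → D.
Cell (r2,c1): row 2 has {A,B,C}; column 1 has {B,C} → D.
Cell (r3,c4): row 3 has {A,B,C}; column 4 has {A,B,C} → D.
Cell (r4,c1): row 4 has {B,D}; column 1 has {B,C,D} → A.
Cell (r4,c3): row 4 has {A,B,D}; column 3 has {A,B,D} → C.

C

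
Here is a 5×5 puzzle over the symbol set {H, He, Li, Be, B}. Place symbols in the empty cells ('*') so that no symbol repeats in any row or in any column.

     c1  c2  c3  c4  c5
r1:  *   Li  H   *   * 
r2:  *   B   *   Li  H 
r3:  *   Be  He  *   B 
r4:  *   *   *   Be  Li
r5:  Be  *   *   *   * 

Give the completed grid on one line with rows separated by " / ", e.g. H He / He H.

B Li H He Be / He B Be Li H / Li Be He H B / H He B Be Li / Be H Li B He

row 2 has {H,Li,B}; column 1 has {Be} — only He is left for (r2,c1).
row 2 has {H,He,Li,B}; column 3 has {H,He} — only Be is left for (r2,c3).
row 3 has {He,Be,B}; column 4 has {Li,Be} — only H is left for (r3,c4).
row 4 has {Li,Be}; column 3 has {H,He,Be} — only B is left for (r4,c3).
row 5 has {Be}; column 3 has {H,He,Be,B} — only Li is left for (r5,c3).
row 5 has {Li,Be}; column 5 has {H,Li,B} — only He is left for (r5,c5).
row 1 has {H,Li}; column 1 has {He,Be} — only B is left for (r1,c1).
row 1 has {H,Li,B}; column 4 has {H,Li,Be} — only He is left for (r1,c4).
row 1 has {H,He,Li,B}; column 5 has {H,He,Li,B} — only Be is left for (r1,c5).
row 3 has {H,He,Be,B}; column 1 has {He,Be,B} — only Li is left for (r3,c1).
row 4 has {Li,Be,B}; column 1 has {He,Li,Be,B} — only H is left for (r4,c1).
row 4 has {H,Li,Be,B}; column 2 has {Li,Be,B} — only He is left for (r4,c2).
row 5 has {He,Li,Be}; column 2 has {He,Li,Be,B} — only H is left for (r5,c2).
row 5 has {H,He,Li,Be}; column 4 has {H,He,Li,Be} — only B is left for (r5,c4).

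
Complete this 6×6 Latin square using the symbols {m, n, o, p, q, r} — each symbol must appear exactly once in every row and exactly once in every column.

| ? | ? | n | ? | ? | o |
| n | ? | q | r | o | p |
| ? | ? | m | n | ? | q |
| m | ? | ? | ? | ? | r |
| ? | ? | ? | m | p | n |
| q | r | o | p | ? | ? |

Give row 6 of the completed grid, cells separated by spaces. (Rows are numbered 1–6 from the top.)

q r o p n m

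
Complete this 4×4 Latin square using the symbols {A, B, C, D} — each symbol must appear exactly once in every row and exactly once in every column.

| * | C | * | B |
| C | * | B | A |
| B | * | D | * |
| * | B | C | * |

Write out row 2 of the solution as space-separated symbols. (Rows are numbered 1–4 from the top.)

C D B A

(r1,c3) = A
(r2,c2) = D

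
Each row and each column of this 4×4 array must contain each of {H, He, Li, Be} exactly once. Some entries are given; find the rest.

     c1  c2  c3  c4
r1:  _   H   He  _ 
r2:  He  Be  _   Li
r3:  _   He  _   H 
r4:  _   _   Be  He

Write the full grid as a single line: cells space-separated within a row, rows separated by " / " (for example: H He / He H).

(r1,c4) = Be
(r2,c3) = H
(r3,c3) = Li
(r4,c2) = Li
(r1,c1) = Li
(r3,c1) = Be
(r4,c1) = H

Li H He Be / He Be H Li / Be He Li H / H Li Be He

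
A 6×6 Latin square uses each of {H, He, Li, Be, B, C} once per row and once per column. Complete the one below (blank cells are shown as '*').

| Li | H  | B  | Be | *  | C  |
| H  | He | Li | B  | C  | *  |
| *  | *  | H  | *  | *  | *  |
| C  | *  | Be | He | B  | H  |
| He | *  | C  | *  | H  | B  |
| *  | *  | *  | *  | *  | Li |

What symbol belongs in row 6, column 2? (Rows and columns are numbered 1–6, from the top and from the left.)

At row 1, column 5: row 1 has {H,Li,Be,B,C}; column 5 has {H,B,C}; that leaves He.
At row 2, column 6: row 2 has {H,He,Li,B,C}; column 6 has {H,Li,B,C}; that leaves Be.
At row 3, column 6: row 3 has {H}; column 6 has {H,Li,Be,B,C}; that leaves He.
At row 4, column 2: row 4 has {H,He,Be,B,C}; column 2 has {H,He}; that leaves Li.
At row 5, column 2: row 5 has {H,He,B,C}; column 2 has {H,He,Li}; that leaves Be.
At row 5, column 4: row 5 has {H,He,Be,B,C}; column 4 has {He,Be,B}; that leaves Li.
At row 6, column 3: row 6 has {Li}; column 3 has {H,Li,Be,B,C}; that leaves He.
At row 6, column 5: row 6 has {He,Li}; column 5 has {H,He,B,C}; that leaves Be.
At row 3, column 4: row 3 has {H,He}; column 4 has {He,Li,Be,B}; that leaves C.
At row 3, column 5: row 3 has {H,He,C}; column 5 has {H,He,Be,B,C}; that leaves Li.
At row 6, column 1: row 6 has {He,Li,Be}; column 1 has {H,He,Li,C}; that leaves B.
At row 6, column 2: row 6 has {He,Li,Be,B}; column 2 has {H,He,Li,Be}; that leaves C.

C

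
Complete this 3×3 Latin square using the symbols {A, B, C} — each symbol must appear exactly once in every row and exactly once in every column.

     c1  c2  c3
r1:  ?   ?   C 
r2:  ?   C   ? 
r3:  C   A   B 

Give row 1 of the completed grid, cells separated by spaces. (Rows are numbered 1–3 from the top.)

A B C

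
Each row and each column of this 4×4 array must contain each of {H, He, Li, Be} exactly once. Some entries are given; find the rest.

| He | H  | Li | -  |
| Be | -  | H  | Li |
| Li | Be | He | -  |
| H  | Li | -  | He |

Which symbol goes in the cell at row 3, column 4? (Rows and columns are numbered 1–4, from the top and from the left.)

(r1,c4) = Be
(r2,c2) = He
(r3,c4) = H

H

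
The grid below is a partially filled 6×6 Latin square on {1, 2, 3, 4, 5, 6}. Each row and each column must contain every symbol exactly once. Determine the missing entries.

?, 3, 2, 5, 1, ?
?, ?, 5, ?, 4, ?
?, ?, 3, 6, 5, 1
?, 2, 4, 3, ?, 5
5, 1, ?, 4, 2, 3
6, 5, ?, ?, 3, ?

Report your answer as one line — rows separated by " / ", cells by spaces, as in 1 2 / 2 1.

4 3 2 5 1 6 / 3 6 5 1 4 2 / 2 4 3 6 5 1 / 1 2 4 3 6 5 / 5 1 6 4 2 3 / 6 5 1 2 3 4

(r1,c1) = 4
(r1,c6) = 6
(r2,c2) = 6
(r2,c6) = 2
(r3,c1) = 2
(r3,c2) = 4
(r4,c1) = 1
(r4,c5) = 6
(r5,c3) = 6
(r6,c3) = 1
(r6,c4) = 2
(r6,c6) = 4
(r2,c1) = 3
(r2,c4) = 1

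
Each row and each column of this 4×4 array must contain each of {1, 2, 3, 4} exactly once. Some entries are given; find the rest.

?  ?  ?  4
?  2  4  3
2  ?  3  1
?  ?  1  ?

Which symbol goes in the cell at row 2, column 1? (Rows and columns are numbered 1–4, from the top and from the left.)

1

(r1,c3) = 2
(r2,c1) = 1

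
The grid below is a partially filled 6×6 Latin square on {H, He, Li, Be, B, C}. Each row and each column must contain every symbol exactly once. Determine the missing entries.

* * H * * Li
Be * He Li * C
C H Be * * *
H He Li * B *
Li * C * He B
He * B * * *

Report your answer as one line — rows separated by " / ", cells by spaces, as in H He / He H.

B C H He Be Li / Be B He Li H C / C H Be B Li He / H He Li C B Be / Li Be C H He B / He Li B Be C H

Cell (r1,c1): row 1 has {H,Li}; column 1 has {H,He,Li,Be,C} → B.
Cell (r2,c2): row 2 has {He,Li,Be,C}; column 2 has {H,He} → B.
Cell (r2,c5): row 2 has {He,Li,Be,B,C}; column 5 has {He,B} → H.
Cell (r3,c5): row 3 has {H,Be,C}; column 5 has {H,He,B} → Li.
Cell (r3,c6): row 3 has {H,Li,Be,C}; column 6 has {Li,B,C} → He.
Cell (r4,c6): row 4 has {H,He,Li,B}; column 6 has {He,Li,B,C} → Be.
Cell (r5,c2): row 5 has {He,Li,B,C}; column 2 has {H,He,B} → Be.
Cell (r5,c4): row 5 has {He,Li,Be,B,C}; column 4 has {Li} → H.
Cell (r6,c6): row 6 has {He,B}; column 6 has {He,Li,Be,B,C} → H.
Cell (r1,c2): row 1 has {H,Li,B}; column 2 has {H,He,Be,B} → C.
Cell (r1,c5): row 1 has {H,Li,B,C}; column 5 has {H,He,Li,B} → Be.
Cell (r3,c4): row 3 has {H,He,Li,Be,C}; column 4 has {H,Li} → B.
Cell (r4,c4): row 4 has {H,He,Li,Be,B}; column 4 has {H,Li,B} → C.
Cell (r6,c2): row 6 has {H,He,B}; column 2 has {H,He,Be,B,C} → Li.
Cell (r6,c4): row 6 has {H,He,Li,B}; column 4 has {H,Li,B,C} → Be.
Cell (r6,c5): row 6 has {H,He,Li,Be,B}; column 5 has {H,He,Li,Be,B} → C.
Cell (r1,c4): row 1 has {H,Li,Be,B,C}; column 4 has {H,Li,Be,B,C} → He.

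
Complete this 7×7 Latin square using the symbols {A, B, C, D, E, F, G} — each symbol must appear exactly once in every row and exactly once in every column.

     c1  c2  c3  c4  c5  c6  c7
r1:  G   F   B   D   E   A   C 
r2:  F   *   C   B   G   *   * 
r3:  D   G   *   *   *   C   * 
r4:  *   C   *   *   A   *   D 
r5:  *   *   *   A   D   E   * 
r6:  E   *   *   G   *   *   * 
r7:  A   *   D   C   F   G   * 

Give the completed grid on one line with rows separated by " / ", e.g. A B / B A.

(r2,c6): row 2 has {B,C,F,G}; column 6 has {A,C,E,G}, so it must be D.
(r3,c5): row 3 has {C,D,G}; column 5 has {A,D,E,F,G}, so it must be B.
(r4,c1): row 4 has {A,C,D}; column 1 has {A,D,E,F,G}, so it must be B.
(r4,c6): row 4 has {A,B,C,D}; column 6 has {A,C,D,E,G}, so it must be F.
(r5,c1): row 5 has {A,D,E}; column 1 has {A,B,D,E,F,G}, so it must be C.
(r5,c2): row 5 has {A,C,D,E}; column 2 has {C,F,G}, so it must be B.
(r6,c5): row 6 has {E,G}; column 5 has {A,B,D,E,F,G}, so it must be C.
(r6,c6): row 6 has {C,E,G}; column 6 has {A,C,D,E,F,G}, so it must be B.
(r7,c2): row 7 has {A,C,D,F,G}; column 2 has {B,C,F,G}, so it must be E.
(r7,c7): row 7 has {A,C,D,E,F,G}; column 7 has {C,D}, so it must be B.
(r2,c2): row 2 has {B,C,D,F,G}; column 2 has {B,C,E,F,G}, so it must be A.
(r2,c7): row 2 has {A,B,C,D,F,G}; column 7 has {B,C,D}, so it must be E.
(r4,c4): row 4 has {A,B,C,D,F}; column 4 has {A,B,C,D,G}, so it must be E.
(r6,c2): row 6 has {B,C,E,G}; column 2 has {A,B,C,E,F,G}, so it must be D.
(r3,c4): row 3 has {B,C,D,G}; column 4 has {A,B,C,D,E,G}, so it must be F.
(r3,c7): row 3 has {B,C,D,F,G}; column 7 has {B,C,D,E}, so it must be A.
(r4,c3): row 4 has {A,B,C,D,E,F}; column 3 has {B,C,D}, so it must be G.
(r5,c3): row 5 has {A,B,C,D,E}; column 3 has {B,C,D,G}, so it must be F.
(r5,c7): row 5 has {A,B,C,D,E,F}; column 7 has {A,B,C,D,E}, so it must be G.
(r6,c3): row 6 has {B,C,D,E,G}; column 3 has {B,C,D,F,G}, so it must be A.
(r6,c7): row 6 has {A,B,C,D,E,G}; column 7 has {A,B,C,D,E,G}, so it must be F.
(r3,c3): row 3 has {A,B,C,D,F,G}; column 3 has {A,B,C,D,F,G}, so it must be E.

G F B D E A C / F A C B G D E / D G E F B C A / B C G E A F D / C B F A D E G / E D A G C B F / A E D C F G B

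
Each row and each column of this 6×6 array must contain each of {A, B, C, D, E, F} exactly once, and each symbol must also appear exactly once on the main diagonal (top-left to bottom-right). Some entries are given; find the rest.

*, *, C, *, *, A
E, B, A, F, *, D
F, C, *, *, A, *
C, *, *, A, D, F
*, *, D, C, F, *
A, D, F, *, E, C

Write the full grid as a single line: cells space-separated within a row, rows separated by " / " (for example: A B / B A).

(r1,c1): row 1 has {A,C}; column 1 has {A,C,E,F}; the diagonal has {A,B,C,F}, so it must be D.
(r1,c5): row 1 has {A,C,D}; column 5 has {A,D,E,F}, so it must be B.
(r2,c5): row 2 has {A,B,D,E,F}; column 5 has {A,B,D,E,F}, so it must be C.
(r3,c3): row 3 has {A,C,F}; column 3 has {A,C,D,F}; the diagonal has {A,B,C,D,F}, so it must be E.
(r3,c6): row 3 has {A,C,E,F}; column 6 has {A,C,D,F}, so it must be B.
(r4,c2): row 4 has {A,C,D,F}; column 2 has {B,C,D}, so it must be E.
(r4,c3): row 4 has {A,C,D,E,F}; column 3 has {A,C,D,E,F}, so it must be B.
(r5,c1): row 5 has {C,D,F}; column 1 has {A,C,D,E,F}, so it must be B.
(r5,c2): row 5 has {B,C,D,F}; column 2 has {B,C,D,E}, so it must be A.
(r5,c6): row 5 has {A,B,C,D,F}; column 6 has {A,B,C,D,F}, so it must be E.
(r6,c4): row 6 has {A,C,D,E,F}; column 4 has {A,C,F}, so it must be B.
(r1,c2): row 1 has {A,B,C,D}; column 2 has {A,B,C,D,E}, so it must be F.
(r1,c4): row 1 has {A,B,C,D,F}; column 4 has {A,B,C,F}, so it must be E.
(r3,c4): row 3 has {A,B,C,E,F}; column 4 has {A,B,C,E,F}, so it must be D.

D F C E B A / E B A F C D / F C E D A B / C E B A D F / B A D C F E / A D F B E C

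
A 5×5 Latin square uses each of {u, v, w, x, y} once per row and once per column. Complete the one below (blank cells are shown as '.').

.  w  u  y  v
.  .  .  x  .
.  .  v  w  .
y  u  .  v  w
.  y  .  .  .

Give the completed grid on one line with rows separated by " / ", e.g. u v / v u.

x w u y v / w v y x u / u x v w y / y u x v w / v y w u x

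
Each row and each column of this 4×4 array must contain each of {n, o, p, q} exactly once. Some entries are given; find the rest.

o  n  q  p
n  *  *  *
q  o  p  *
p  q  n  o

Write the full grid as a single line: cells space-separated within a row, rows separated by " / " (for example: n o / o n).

Cell (r2,c2): row 2 has {n}; column 2 has {n,o,q} → p.
Cell (r2,c3): row 2 has {n,p}; column 3 has {n,p,q} → o.
Cell (r2,c4): row 2 has {n,o,p}; column 4 has {o,p} → q.
Cell (r3,c4): row 3 has {o,p,q}; column 4 has {o,p,q} → n.

o n q p / n p o q / q o p n / p q n o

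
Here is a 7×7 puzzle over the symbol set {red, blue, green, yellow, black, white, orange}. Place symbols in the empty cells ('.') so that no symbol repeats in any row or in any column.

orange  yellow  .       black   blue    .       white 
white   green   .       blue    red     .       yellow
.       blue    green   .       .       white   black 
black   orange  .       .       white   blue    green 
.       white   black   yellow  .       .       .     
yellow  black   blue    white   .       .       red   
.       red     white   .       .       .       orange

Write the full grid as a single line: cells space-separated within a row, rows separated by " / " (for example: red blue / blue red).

(r1,c3) = red
(r1,c6) = green
(r2,c3) = orange
(r2,c6) = black
(r3,c1) = red
(r3,c4) = orange
(r3,c5) = yellow
(r4,c3) = yellow
(r4,c4) = red
(r5,c7) = blue
(r6,c6) = orange
(r7,c4) = green
(r7,c5) = black
(r7,c6) = yellow
(r5,c1) = green
(r5,c5) = orange
(r5,c6) = red
(r6,c5) = green
(r7,c1) = blue

orange yellow red black blue green white / white green orange blue red black yellow / red blue green orange yellow white black / black orange yellow red white blue green / green white black yellow orange red blue / yellow black blue white green orange red / blue red white green black yellow orange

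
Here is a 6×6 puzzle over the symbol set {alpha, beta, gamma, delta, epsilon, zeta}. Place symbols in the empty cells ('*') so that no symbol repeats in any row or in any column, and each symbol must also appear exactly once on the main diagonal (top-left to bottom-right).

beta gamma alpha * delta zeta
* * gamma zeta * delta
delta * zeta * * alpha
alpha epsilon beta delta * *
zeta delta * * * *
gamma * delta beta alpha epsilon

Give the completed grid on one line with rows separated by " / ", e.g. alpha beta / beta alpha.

(r1,c4) = epsilon
(r2,c1) = epsilon
(r2,c2) = alpha
(r2,c5) = beta
(r3,c2) = beta
(r3,c4) = gamma
(r3,c5) = epsilon
(r4,c6) = gamma
(r5,c3) = epsilon
(r5,c4) = alpha
(r5,c5) = gamma
(r5,c6) = beta
(r6,c2) = zeta
(r4,c5) = zeta

beta gamma alpha epsilon delta zeta / epsilon alpha gamma zeta beta delta / delta beta zeta gamma epsilon alpha / alpha epsilon beta delta zeta gamma / zeta delta epsilon alpha gamma beta / gamma zeta delta beta alpha epsilon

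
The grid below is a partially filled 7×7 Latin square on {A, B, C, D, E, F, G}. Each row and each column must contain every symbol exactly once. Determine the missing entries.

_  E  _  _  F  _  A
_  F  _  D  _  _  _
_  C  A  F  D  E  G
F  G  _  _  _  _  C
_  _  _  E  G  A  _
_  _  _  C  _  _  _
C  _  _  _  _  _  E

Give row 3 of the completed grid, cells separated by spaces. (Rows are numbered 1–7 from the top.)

B C A F D E G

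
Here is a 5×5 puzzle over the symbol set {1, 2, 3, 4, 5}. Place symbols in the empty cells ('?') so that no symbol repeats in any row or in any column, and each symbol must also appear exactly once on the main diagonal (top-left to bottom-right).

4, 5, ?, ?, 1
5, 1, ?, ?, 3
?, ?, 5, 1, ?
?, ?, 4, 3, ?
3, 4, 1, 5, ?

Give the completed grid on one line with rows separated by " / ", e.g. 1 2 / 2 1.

(r1,c4) = 2
(r2,c3) = 2
(r2,c4) = 4
(r3,c1) = 2
(r3,c2) = 3
(r3,c5) = 4
(r4,c1) = 1
(r4,c2) = 2
(r4,c5) = 5
(r5,c5) = 2
(r1,c3) = 3

4 5 3 2 1 / 5 1 2 4 3 / 2 3 5 1 4 / 1 2 4 3 5 / 3 4 1 5 2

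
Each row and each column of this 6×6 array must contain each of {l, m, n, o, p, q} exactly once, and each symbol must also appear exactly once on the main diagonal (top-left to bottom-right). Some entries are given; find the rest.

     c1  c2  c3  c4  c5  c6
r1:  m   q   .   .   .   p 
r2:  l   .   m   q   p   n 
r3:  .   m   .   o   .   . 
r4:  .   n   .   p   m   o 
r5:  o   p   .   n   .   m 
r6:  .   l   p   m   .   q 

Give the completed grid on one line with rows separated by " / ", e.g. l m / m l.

m q o l n p / l o m q p n / p m n o q l / q n l p m o / o p q n l m / n l p m o q

At row 1, column 4: row 1 has {m,p,q}; column 4 has {m,n,o,p,q}; that leaves l.
At row 2, column 2: row 2 has {l,m,n,p,q}; column 2 has {l,m,n,p,q}; the diagonal has {m,p,q}; that leaves o.
At row 3, column 6: row 3 has {m,o}; column 6 has {m,n,o,p,q}; that leaves l.
At row 4, column 1: row 4 has {m,n,o,p}; column 1 has {l,m,o}; that leaves q.
At row 4, column 3: row 4 has {m,n,o,p,q}; column 3 has {m,p}; that leaves l.
At row 5, column 3: row 5 has {m,n,o,p}; column 3 has {l,m,p}; that leaves q.
At row 5, column 5: row 5 has {m,n,o,p,q}; column 5 has {m,p}; the diagonal has {m,o,p,q}; that leaves l.
At row 6, column 1: row 6 has {l,m,p,q}; column 1 has {l,m,o,q}; that leaves n.
At row 6, column 5: row 6 has {l,m,n,p,q}; column 5 has {l,m,p}; that leaves o.
At row 1, column 5: row 1 has {l,m,p,q}; column 5 has {l,m,o,p}; that leaves n.
At row 3, column 1: row 3 has {l,m,o}; column 1 has {l,m,n,o,q}; that leaves p.
At row 3, column 3: row 3 has {l,m,o,p}; column 3 has {l,m,p,q}; the diagonal has {l,m,o,p,q}; that leaves n.
At row 3, column 5: row 3 has {l,m,n,o,p}; column 5 has {l,m,n,o,p}; that leaves q.
At row 1, column 3: row 1 has {l,m,n,p,q}; column 3 has {l,m,n,p,q}; that leaves o.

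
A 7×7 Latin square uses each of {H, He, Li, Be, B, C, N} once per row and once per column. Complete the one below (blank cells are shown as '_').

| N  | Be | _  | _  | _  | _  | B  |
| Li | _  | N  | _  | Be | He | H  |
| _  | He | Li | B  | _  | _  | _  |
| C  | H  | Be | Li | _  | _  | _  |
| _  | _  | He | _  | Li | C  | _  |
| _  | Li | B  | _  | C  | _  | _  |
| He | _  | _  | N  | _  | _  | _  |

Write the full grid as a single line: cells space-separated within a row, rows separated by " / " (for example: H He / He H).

N Be C He H Li B / Li B N C Be He H / Be He Li B N H C / C H Be Li He B N / B N He H Li C Be / H Li B Be C N He / He C H N B Be Li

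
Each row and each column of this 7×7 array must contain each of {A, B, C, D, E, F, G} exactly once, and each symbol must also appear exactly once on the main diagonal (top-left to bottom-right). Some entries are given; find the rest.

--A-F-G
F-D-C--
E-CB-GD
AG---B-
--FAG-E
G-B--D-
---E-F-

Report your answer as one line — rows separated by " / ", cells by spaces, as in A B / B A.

B C A D F E G / F E D G C A B / E F C B A G D / A G E F D B C / D B F A G C E / G A B C E D F / C D G E B F A

row 1 has {A,F,G}; column 1 has {A,E,F,G}; the diagonal has {C,D,G} — only B is left for (r1,c1).
row 2 has {C,D,F}; column 4 has {A,B,E} — only G is left for (r2,c4).
row 3 has {B,C,D,E,G}; column 5 has {C,F,G} — only A is left for (r3,c5).
row 4 has {A,B,G}; column 3 has {A,B,C,D,F} — only E is left for (r4,c3).
row 4 has {A,B,E,G}; column 4 has {A,B,E,G}; the diagonal has {B,C,D,G} — only F is left for (r4,c4).
row 4 has {A,B,E,F,G}; column 5 has {A,C,F,G} — only D is left for (r4,c5).
row 4 has {A,B,D,E,F,G}; column 7 has {D,E,G} — only C is left for (r4,c7).
row 5 has {A,E,F,G}; column 6 has {B,D,F,G} — only C is left for (r5,c6).
row 6 has {B,D,G}; column 4 has {A,B,E,F,G} — only C is left for (r6,c4).
row 6 has {B,C,D,G}; column 5 has {A,C,D,F,G} — only E is left for (r6,c5).
row 7 has {E,F}; column 3 has {A,B,C,D,E,F} — only G is left for (r7,c3).
row 7 has {E,F,G}; column 5 has {A,C,D,E,F,G} — only B is left for (r7,c5).
row 7 has {B,E,F,G}; column 7 has {C,D,E,G}; the diagonal has {B,C,D,F,G} — only A is left for (r7,c7).
row 1 has {A,B,F,G}; column 4 has {A,B,C,E,F,G} — only D is left for (r1,c4).
row 1 has {A,B,D,F,G}; column 6 has {B,C,D,F,G} — only E is left for (r1,c6).
row 2 has {C,D,F,G}; column 2 has {G}; the diagonal has {A,B,C,D,F,G} — only E is left for (r2,c2).
row 2 has {C,D,E,F,G}; column 6 has {B,C,D,E,F,G} — only A is left for (r2,c6).
row 2 has {A,C,D,E,F,G}; column 7 has {A,C,D,E,G} — only B is left for (r2,c7).
row 3 has {A,B,C,D,E,G}; column 2 has {E,G} — only F is left for (r3,c2).
row 5 has {A,C,E,F,G}; column 1 has {A,B,E,F,G} — only D is left for (r5,c1).
row 5 has {A,C,D,E,F,G}; column 2 has {E,F,G} — only B is left for (r5,c2).
row 6 has {B,C,D,E,G}; column 2 has {B,E,F,G} — only A is left for (r6,c2).
row 6 has {A,B,C,D,E,G}; column 7 has {A,B,C,D,E,G} — only F is left for (r6,c7).
row 7 has {A,B,E,F,G}; column 1 has {A,B,D,E,F,G} — only C is left for (r7,c1).
row 7 has {A,B,C,E,F,G}; column 2 has {A,B,E,F,G} — only D is left for (r7,c2).
row 1 has {A,B,D,E,F,G}; column 2 has {A,B,D,E,F,G} — only C is left for (r1,c2).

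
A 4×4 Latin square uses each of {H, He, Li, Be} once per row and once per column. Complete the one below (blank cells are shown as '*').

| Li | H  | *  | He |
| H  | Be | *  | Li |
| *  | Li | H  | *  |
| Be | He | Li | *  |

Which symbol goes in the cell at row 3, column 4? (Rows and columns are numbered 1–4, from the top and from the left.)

Be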